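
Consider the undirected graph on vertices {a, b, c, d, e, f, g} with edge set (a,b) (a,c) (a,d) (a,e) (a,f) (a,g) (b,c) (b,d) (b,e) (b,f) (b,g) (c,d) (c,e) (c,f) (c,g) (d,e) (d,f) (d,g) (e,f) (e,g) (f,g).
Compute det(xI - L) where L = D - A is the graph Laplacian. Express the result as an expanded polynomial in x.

Reading degrees in the order [a, b, c, d, e, f, g] gives [6, 6, 6, 6, 6, 6, 6]; set D = diag(6, 6, 6, 6, 6, 6, 6) and form L = D - A. Computing det(xI - L) by cofactor expansion (or equivalently via sum-over-permutations) gives x^7 - 42x^6 + 735x^5 - 6860x^4 + 36015x^3 - 100842x^2 + 117649x. Since p(0) = det(-L) = 0, x divides p(x).

x^7 - 42x^6 + 735x^5 - 6860x^4 + 36015x^3 - 100842x^2 + 117649x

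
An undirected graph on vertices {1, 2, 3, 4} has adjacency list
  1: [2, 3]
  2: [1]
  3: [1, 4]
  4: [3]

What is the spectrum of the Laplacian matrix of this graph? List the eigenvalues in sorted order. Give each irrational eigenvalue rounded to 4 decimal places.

Each diagonal entry of L is the vertex degree and each off-diagonal entry is -1 where an edge is present, 0 otherwise; in the order [1, 2, 3, 4] the diagonal is [2, 1, 2, 1]. Since every row of L sums to 0, the all-ones vector is in the kernel and 0 is an eigenvalue. The single zero eigenvalue shows the graph is connected. There is one zero in the spectrum, matching the 1 component.

[0, 0.5858, 2, 3.4142]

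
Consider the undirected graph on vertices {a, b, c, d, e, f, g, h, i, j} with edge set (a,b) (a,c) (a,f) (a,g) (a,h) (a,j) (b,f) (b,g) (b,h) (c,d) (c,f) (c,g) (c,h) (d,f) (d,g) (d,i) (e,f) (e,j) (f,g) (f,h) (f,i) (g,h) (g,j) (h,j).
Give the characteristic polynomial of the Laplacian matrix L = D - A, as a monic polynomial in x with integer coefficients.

With the vertex order [a, b, c, d, e, f, g, h, i, j], the degrees are [6, 4, 5, 4, 2, 8, 7, 6, 2, 4], giving D = diag(6, 4, 5, 4, 2, 8, 7, 6, 2, 4) and L = D - A. L has integer entries, so p(x) = det(xI - L) has integer coefficients. Expanding the determinant yields x^10 - 48x^9 + 995x^8 - 11656x^7 + 84742x^6 - 394892x^5 + 1173780x^4 - 2133964x^3 + 2140112x^2 - 897890x. The constant term is 0 because L is singular (the all-ones vector lies in its kernel). The eigenvalues sum to 48, which equals trace(L) = 2|E|. The largest eigenvalue, 9.1506, is at most the vertex count 10.

x^10 - 48x^9 + 995x^8 - 11656x^7 + 84742x^6 - 394892x^5 + 1173780x^4 - 2133964x^3 + 2140112x^2 - 897890x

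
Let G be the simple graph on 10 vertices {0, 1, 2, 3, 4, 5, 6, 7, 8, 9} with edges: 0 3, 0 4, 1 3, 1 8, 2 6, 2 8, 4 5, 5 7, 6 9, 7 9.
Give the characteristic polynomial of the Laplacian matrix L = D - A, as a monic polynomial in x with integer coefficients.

With the vertex order [0, 1, 2, 3, 4, 5, 6, 7, 8, 9], the degrees are [2, 2, 2, 2, 2, 2, 2, 2, 2, 2], giving D = diag(2, 2, 2, 2, 2, 2, 2, 2, 2, 2) and L = D - A. L has integer entries, so p(x) = det(xI - L) has integer coefficients. Expanding the determinant yields x^10 - 20x^9 + 170x^8 - 800x^7 + 2275x^6 - 4004x^5 + 4290x^4 - 2640x^3 + 825x^2 - 100x. Since p(0) = det(-L) = 0, x divides p(x). The eigenvalues sum to 20, which equals trace(L) = 2|E|.

x^10 - 20x^9 + 170x^8 - 800x^7 + 2275x^6 - 4004x^5 + 4290x^4 - 2640x^3 + 825x^2 - 100x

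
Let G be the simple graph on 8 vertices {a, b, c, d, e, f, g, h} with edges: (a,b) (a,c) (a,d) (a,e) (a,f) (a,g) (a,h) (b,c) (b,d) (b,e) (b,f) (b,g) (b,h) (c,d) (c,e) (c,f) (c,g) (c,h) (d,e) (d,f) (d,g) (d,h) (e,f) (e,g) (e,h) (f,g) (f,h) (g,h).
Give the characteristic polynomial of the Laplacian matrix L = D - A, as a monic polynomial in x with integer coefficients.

x^8 - 56x^7 + 1344x^6 - 17920x^5 + 143360x^4 - 688128x^3 + 1835008x^2 - 2097152x

Reading degrees in the order [a, b, c, d, e, f, g, h] gives [7, 7, 7, 7, 7, 7, 7, 7]; set D = diag(7, 7, 7, 7, 7, 7, 7, 7) and form L = D - A. Computing det(xI - L) by cofactor expansion (or equivalently via sum-over-permutations) gives x^8 - 56x^7 + 1344x^6 - 17920x^5 + 143360x^4 - 688128x^3 + 1835008x^2 - 2097152x. The coefficient of x^7 equals -trace(L) = -56, matching the sum of degrees.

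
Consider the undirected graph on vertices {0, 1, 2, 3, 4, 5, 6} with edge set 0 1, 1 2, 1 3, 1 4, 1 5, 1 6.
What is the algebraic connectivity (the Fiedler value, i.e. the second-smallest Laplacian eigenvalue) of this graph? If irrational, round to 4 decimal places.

Reading degrees in the order [0, 1, 2, 3, 4, 5, 6] gives [1, 6, 1, 1, 1, 1, 1]; set D = diag(1, 6, 1, 1, 1, 1, 1) and form L = D - A. The smallest Laplacian eigenvalue is always 0. The next one, lambda_2 = 1, measures how hard the graph is to disconnect: larger values mean better connectivity. By the matrix-tree theorem the graph has (1/7) * product of the nonzero eigenvalues = 1 spanning tree.

1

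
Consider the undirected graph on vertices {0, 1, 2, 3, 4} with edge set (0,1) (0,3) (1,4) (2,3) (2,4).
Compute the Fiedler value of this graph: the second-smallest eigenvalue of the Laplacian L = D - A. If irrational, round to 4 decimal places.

With the vertex order [0, 1, 2, 3, 4], the degrees are [2, 2, 2, 2, 2], giving D = diag(2, 2, 2, 2, 2) and L = D - A. The smallest Laplacian eigenvalue is always 0. The next one, lambda_2 = 1.3820, measures how hard the graph is to disconnect: larger values mean better connectivity. The largest eigenvalue, 3.6180, is at most the vertex count 5. By the matrix-tree theorem the graph has (1/5) * product of the nonzero eigenvalues = 5 spanning trees.

1.3820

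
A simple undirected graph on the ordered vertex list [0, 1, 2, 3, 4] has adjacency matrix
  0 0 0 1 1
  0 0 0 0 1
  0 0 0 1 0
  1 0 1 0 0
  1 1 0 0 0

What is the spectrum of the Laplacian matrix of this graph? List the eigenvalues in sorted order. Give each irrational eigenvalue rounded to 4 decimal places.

Each diagonal entry of L is the vertex degree and each off-diagonal entry is -1 where an edge is present, 0 otherwise; in the order [0, 1, 2, 3, 4] the diagonal is [2, 1, 1, 2, 2]. The multiplicity of 0 as a Laplacian eigenvalue equals the number of connected components. The single zero eigenvalue shows the graph is connected. By the matrix-tree theorem the graph has (1/5) * product of the nonzero eigenvalues = 1 spanning tree. The largest eigenvalue, 3.6180, is at most the vertex count 5.

[0, 0.3820, 1.3820, 2.6180, 3.6180]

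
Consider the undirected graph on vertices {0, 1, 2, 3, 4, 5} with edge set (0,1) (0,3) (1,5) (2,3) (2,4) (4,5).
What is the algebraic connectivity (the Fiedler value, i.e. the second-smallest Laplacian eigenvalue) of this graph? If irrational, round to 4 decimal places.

1

Each diagonal entry of L is the vertex degree and each off-diagonal entry is -1 where an edge is present, 0 otherwise; in the order [0, 1, 2, 3, 4, 5] the diagonal is [2, 2, 2, 2, 2, 2]. The smallest Laplacian eigenvalue is always 0. The next one, lambda_2 = 1, measures how hard the graph is to disconnect: larger values mean better connectivity.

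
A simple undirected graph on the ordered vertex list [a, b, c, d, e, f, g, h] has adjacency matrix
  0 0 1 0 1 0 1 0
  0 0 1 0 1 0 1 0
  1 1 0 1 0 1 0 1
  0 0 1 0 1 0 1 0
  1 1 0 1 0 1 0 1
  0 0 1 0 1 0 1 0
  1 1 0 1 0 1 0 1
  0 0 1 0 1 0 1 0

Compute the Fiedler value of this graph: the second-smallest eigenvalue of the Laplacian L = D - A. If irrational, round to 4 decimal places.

With the vertex order [a, b, c, d, e, f, g, h], the degrees are [3, 3, 5, 3, 5, 3, 5, 3], giving D = diag(3, 3, 5, 3, 5, 3, 5, 3) and L = D - A. Computing the eigenvalues of L and sorting gives [0, 3, 3, 3, 3, 5, 5, 8]. The Fiedler value lambda_2 = 3 is strictly positive, so the graph is connected. There is one zero in the spectrum, matching the 1 component. By the matrix-tree theorem the graph has (1/8) * product of the nonzero eigenvalues = 2025 spanning trees.

3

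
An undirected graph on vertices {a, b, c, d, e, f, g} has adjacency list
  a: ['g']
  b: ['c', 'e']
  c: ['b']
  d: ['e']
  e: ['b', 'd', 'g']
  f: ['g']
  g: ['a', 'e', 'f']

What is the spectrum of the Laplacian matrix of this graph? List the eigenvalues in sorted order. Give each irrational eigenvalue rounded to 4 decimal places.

[0, 0.3217, 0.6802, 1, 2.1397, 3.2297, 4.6287]

With the vertex order [a, b, c, d, e, f, g], the degrees are [1, 2, 1, 1, 3, 1, 3], giving D = diag(1, 2, 1, 1, 3, 1, 3) and L = D - A. Since every row of L sums to 0, the all-ones vector is in the kernel and 0 is an eigenvalue. The largest eigenvalue, 4.6287, is at most the vertex count 7. The eigenvalues sum to 12, which equals trace(L) = 2|E|.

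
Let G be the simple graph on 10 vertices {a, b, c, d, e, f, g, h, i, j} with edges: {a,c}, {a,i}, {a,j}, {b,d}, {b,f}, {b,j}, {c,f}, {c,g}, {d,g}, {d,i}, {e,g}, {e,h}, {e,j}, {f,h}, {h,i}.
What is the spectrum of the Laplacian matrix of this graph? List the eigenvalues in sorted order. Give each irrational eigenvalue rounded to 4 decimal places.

Each diagonal entry of L is the vertex degree and each off-diagonal entry is -1 where an edge is present, 0 otherwise; in the order [a, b, c, d, e, f, g, h, i, j] the diagonal is [3, 3, 3, 3, 3, 3, 3, 3, 3, 3]. Since every row of L sums to 0, the all-ones vector is in the kernel and 0 is an eigenvalue. The single zero eigenvalue shows the graph is connected. The largest eigenvalue, 5, is at most the vertex count 10. There is one zero in the spectrum, matching the 1 component.

[0, 2, 2, 2, 2, 2, 5, 5, 5, 5]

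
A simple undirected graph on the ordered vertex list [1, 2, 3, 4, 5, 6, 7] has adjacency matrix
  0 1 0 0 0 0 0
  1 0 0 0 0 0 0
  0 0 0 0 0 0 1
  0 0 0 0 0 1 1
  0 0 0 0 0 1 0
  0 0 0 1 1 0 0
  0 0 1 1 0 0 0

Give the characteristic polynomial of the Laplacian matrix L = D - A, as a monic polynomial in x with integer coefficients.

Reading degrees in the order [1, 2, 3, 4, 5, 6, 7] gives [1, 1, 1, 2, 1, 2, 2]; set D = diag(1, 1, 1, 2, 1, 2, 2) and form L = D - A. L has integer entries, so p(x) = det(xI - L) has integer coefficients. Expanding the determinant yields x^7 - 10x^6 + 37x^5 - 62x^4 + 45x^3 - 10x^2. The constant term is 0 because L is singular (the all-ones vector lies in its kernel). The largest eigenvalue, 3.6180, is at most the vertex count 7.

x^7 - 10x^6 + 37x^5 - 62x^4 + 45x^3 - 10x^2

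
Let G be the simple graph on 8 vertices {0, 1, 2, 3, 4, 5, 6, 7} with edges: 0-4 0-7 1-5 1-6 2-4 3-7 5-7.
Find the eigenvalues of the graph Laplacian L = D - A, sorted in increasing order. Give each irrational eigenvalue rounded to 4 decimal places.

With the vertex order [0, 1, 2, 3, 4, 5, 6, 7], the degrees are [2, 2, 1, 1, 2, 2, 1, 3], giving D = diag(2, 2, 1, 1, 2, 2, 1, 3) and L = D - A. L is symmetric positive semidefinite, so every eigenvalue is real and nonnegative.

[0, 0.1981, 0.4915, 1.3204, 1.5550, 2.8258, 3.2470, 4.3623]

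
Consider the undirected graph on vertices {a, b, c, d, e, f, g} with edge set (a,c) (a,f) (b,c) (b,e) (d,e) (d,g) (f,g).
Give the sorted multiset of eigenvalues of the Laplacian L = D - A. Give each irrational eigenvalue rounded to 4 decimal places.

[0, 0.7530, 0.7530, 2.4450, 2.4450, 3.8019, 3.8019]

With the vertex order [a, b, c, d, e, f, g], the degrees are [2, 2, 2, 2, 2, 2, 2], giving D = diag(2, 2, 2, 2, 2, 2, 2) and L = D - A. Since every row of L sums to 0, the all-ones vector is in the kernel and 0 is an eigenvalue. The single zero eigenvalue shows the graph is connected. The largest eigenvalue, 3.8019, is at most the vertex count 7. The eigenvalues sum to 14, which equals trace(L) = 2|E|.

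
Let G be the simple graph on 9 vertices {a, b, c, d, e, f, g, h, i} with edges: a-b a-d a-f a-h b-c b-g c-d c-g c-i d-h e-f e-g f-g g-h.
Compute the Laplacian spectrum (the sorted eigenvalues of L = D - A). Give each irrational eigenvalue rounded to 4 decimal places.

Each diagonal entry of L is the vertex degree and each off-diagonal entry is -1 where an edge is present, 0 otherwise; in the order [a, b, c, d, e, f, g, h, i] the diagonal is [4, 3, 4, 3, 2, 3, 5, 3, 1]. L is symmetric positive semidefinite, so every eigenvalue is real and nonnegative. The single zero eigenvalue shows the graph is connected.

[0, 0.7617, 1.3820, 2.4874, 3.2170, 3.6180, 4.2334, 5.7563, 6.5443]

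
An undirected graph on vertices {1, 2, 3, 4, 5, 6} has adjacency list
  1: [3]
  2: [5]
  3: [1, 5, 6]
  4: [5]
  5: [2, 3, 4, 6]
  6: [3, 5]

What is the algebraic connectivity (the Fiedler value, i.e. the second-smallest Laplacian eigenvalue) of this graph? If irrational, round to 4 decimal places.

0.6314

Reading degrees in the order [1, 2, 3, 4, 5, 6] gives [1, 1, 3, 1, 4, 2]; set D = diag(1, 1, 3, 1, 4, 2) and form L = D - A. The sorted Laplacian eigenvalues are [0, 0.6314, 1, 1.4738, 3.7877, 5.1071]; the algebraic connectivity is the second entry, 0.6314. There is one zero in the spectrum, matching the 1 component. The eigenvalues sum to 12, which equals trace(L) = 2|E|.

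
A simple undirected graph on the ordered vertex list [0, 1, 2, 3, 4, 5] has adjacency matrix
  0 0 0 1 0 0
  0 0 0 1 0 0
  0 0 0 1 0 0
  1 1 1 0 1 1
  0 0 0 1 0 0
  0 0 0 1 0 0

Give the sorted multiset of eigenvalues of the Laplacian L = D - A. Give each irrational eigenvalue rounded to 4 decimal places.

[0, 1, 1, 1, 1, 6]

With the vertex order [0, 1, 2, 3, 4, 5], the degrees are [1, 1, 1, 5, 1, 1], giving D = diag(1, 1, 1, 5, 1, 1) and L = D - A. Diagonalising L (or applying a numerical eigensolver to the 6x6 matrix) gives the spectrum above. By the matrix-tree theorem the graph has (1/6) * product of the nonzero eigenvalues = 1 spanning tree.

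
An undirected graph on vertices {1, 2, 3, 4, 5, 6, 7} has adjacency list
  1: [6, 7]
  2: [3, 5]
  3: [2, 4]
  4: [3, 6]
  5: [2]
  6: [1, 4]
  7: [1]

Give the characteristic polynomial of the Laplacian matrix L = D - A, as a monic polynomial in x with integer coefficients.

Each diagonal entry of L is the vertex degree and each off-diagonal entry is -1 where an edge is present, 0 otherwise; in the order [1, 2, 3, 4, 5, 6, 7] the diagonal is [2, 2, 2, 2, 1, 2, 1]. L has integer entries, so p(x) = det(xI - L) has integer coefficients. Expanding the determinant yields x^7 - 12x^6 + 55x^5 - 120x^4 + 126x^3 - 56x^2 + 7x. The constant term is 0 because L is singular (the all-ones vector lies in its kernel).

x^7 - 12x^6 + 55x^5 - 120x^4 + 126x^3 - 56x^2 + 7x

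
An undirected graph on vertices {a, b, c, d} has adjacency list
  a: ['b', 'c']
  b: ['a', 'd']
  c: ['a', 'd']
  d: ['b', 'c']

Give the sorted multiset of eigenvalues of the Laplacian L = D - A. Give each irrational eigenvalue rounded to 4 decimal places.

With the vertex order [a, b, c, d], the degrees are [2, 2, 2, 2], giving D = diag(2, 2, 2, 2) and L = D - A. L is symmetric positive semidefinite, so every eigenvalue is real and nonnegative. The single zero eigenvalue shows the graph is connected. The largest eigenvalue, 4, is at most the vertex count 4.

[0, 2, 2, 4]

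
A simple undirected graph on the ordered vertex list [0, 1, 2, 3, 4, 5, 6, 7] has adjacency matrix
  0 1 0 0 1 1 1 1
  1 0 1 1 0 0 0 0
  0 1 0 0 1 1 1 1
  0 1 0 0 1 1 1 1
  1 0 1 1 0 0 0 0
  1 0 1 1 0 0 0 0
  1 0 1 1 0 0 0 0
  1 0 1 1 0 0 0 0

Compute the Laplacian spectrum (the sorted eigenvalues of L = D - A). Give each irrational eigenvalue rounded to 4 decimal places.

Reading degrees in the order [0, 1, 2, 3, 4, 5, 6, 7] gives [5, 3, 5, 5, 3, 3, 3, 3]; set D = diag(5, 3, 5, 5, 3, 3, 3, 3) and form L = D - A. Since every row of L sums to 0, the all-ones vector is in the kernel and 0 is an eigenvalue. The largest eigenvalue, 8, is at most the vertex count 8. By the matrix-tree theorem the graph has (1/8) * product of the nonzero eigenvalues = 2025 spanning trees.

[0, 3, 3, 3, 3, 5, 5, 8]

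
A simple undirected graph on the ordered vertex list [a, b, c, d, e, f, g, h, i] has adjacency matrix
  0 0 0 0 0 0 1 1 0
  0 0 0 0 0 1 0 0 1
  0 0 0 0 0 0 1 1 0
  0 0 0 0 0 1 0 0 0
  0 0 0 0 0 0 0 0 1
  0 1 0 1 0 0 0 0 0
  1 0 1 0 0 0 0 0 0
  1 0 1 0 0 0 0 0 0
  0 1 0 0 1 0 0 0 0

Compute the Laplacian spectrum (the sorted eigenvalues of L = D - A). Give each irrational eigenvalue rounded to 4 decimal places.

[0, 0, 0.3820, 1.3820, 2, 2, 2.6180, 3.6180, 4]

Reading degrees in the order [a, b, c, d, e, f, g, h, i] gives [2, 2, 2, 1, 1, 2, 2, 2, 2]; set D = diag(2, 2, 2, 1, 1, 2, 2, 2, 2) and form L = D - A. Since every row of L sums to 0, the all-ones vector is in the kernel and 0 is an eigenvalue. The 2 zero eigenvalues correspond to the 2 connected components. There are 2 zeros in the spectrum, matching the 2 components.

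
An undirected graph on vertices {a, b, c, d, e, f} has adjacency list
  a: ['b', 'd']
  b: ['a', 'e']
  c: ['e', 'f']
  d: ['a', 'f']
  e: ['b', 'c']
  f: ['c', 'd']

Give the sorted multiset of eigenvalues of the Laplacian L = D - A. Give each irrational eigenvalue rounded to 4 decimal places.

Reading degrees in the order [a, b, c, d, e, f] gives [2, 2, 2, 2, 2, 2]; set D = diag(2, 2, 2, 2, 2, 2) and form L = D - A. The multiplicity of 0 as a Laplacian eigenvalue equals the number of connected components. The single zero eigenvalue shows the graph is connected. The eigenvalues sum to 12, which equals trace(L) = 2|E|. The largest eigenvalue, 4, is at most the vertex count 6.

[0, 1, 1, 3, 3, 4]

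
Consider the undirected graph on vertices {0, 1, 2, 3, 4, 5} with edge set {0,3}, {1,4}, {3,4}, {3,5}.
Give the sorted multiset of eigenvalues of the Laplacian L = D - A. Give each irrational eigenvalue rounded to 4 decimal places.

[0, 0, 0.5188, 1, 2.3111, 4.1701]

Reading degrees in the order [0, 1, 2, 3, 4, 5] gives [1, 1, 0, 3, 2, 1]; set D = diag(1, 1, 0, 3, 2, 1) and form L = D - A. L is symmetric positive semidefinite, so every eigenvalue is real and nonnegative. The 2 zero eigenvalues correspond to the 2 connected components. There are 2 zeros in the spectrum, matching the 2 components. The eigenvalues sum to 8, which equals trace(L) = 2|E|.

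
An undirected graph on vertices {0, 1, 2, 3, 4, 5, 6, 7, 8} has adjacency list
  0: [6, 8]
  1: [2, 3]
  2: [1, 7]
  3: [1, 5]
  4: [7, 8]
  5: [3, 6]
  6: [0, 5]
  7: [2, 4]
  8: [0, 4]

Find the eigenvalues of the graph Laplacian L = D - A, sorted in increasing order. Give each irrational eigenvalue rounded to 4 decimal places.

[0, 0.4679, 0.4679, 1.6527, 1.6527, 3, 3, 3.8794, 3.8794]

Each diagonal entry of L is the vertex degree and each off-diagonal entry is -1 where an edge is present, 0 otherwise; in the order [0, 1, 2, 3, 4, 5, 6, 7, 8] the diagonal is [2, 2, 2, 2, 2, 2, 2, 2, 2]. L is symmetric positive semidefinite, so every eigenvalue is real and nonnegative. The single zero eigenvalue shows the graph is connected. The eigenvalues sum to 18, which equals trace(L) = 2|E|.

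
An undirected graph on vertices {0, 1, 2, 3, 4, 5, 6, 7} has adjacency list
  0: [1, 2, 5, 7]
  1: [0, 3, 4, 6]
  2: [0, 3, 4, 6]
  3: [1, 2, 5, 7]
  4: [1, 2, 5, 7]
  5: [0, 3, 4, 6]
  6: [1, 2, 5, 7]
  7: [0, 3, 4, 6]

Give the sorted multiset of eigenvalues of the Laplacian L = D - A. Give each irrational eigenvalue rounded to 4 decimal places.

[0, 4, 4, 4, 4, 4, 4, 8]

Reading degrees in the order [0, 1, 2, 3, 4, 5, 6, 7] gives [4, 4, 4, 4, 4, 4, 4, 4]; set D = diag(4, 4, 4, 4, 4, 4, 4, 4) and form L = D - A. Since every row of L sums to 0, the all-ones vector is in the kernel and 0 is an eigenvalue. There is one zero in the spectrum, matching the 1 component. The eigenvalues sum to 32, which equals trace(L) = 2|E|.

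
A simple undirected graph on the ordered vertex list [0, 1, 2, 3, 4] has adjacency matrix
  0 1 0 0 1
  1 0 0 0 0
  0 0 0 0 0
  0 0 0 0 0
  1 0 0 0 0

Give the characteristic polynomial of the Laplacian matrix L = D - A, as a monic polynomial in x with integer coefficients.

x^5 - 4x^4 + 3x^3

Each diagonal entry of L is the vertex degree and each off-diagonal entry is -1 where an edge is present, 0 otherwise; in the order [0, 1, 2, 3, 4] the diagonal is [2, 1, 0, 0, 1]. L has integer entries, so p(x) = det(xI - L) has integer coefficients. Expanding the determinant yields x^5 - 4x^4 + 3x^3. Since p(0) = det(-L) = 0, x divides p(x). The eigenvalues sum to 4, which equals trace(L) = 2|E|.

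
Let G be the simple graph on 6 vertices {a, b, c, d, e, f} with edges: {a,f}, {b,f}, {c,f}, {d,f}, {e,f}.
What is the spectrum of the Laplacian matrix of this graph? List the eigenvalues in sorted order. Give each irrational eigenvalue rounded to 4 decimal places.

Each diagonal entry of L is the vertex degree and each off-diagonal entry is -1 where an edge is present, 0 otherwise; in the order [a, b, c, d, e, f] the diagonal is [1, 1, 1, 1, 1, 5]. Diagonalising L (or applying a numerical eigensolver to the 6x6 matrix) gives the spectrum above.

[0, 1, 1, 1, 1, 6]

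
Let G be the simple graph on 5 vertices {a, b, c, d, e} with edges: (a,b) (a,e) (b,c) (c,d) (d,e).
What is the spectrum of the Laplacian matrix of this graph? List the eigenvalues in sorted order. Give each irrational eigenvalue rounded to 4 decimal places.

[0, 1.3820, 1.3820, 3.6180, 3.6180]

Each diagonal entry of L is the vertex degree and each off-diagonal entry is -1 where an edge is present, 0 otherwise; in the order [a, b, c, d, e] the diagonal is [2, 2, 2, 2, 2]. L is symmetric positive semidefinite, so every eigenvalue is real and nonnegative.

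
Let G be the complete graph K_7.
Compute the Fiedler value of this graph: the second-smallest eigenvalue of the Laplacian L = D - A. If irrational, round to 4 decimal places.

The graph has 7 vertices and degree multiset [6, 6, 6, 6, 6, 6, 6]; D is the diagonal matrix of degrees and L = D - A. The smallest Laplacian eigenvalue is always 0. The next one, lambda_2 = 7, measures how hard the graph is to disconnect: larger values mean better connectivity. By the matrix-tree theorem the graph has (1/7) * product of the nonzero eigenvalues = 16807 spanning trees.

7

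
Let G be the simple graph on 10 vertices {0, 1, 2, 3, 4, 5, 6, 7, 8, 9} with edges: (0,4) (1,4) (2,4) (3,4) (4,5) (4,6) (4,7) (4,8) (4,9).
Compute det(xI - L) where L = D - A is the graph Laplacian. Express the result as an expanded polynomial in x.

x^10 - 18x^9 + 108x^8 - 336x^7 + 630x^6 - 756x^5 + 588x^4 - 288x^3 + 81x^2 - 10x

Each diagonal entry of L is the vertex degree and each off-diagonal entry is -1 where an edge is present, 0 otherwise; in the order [0, 1, 2, 3, 4, 5, 6, 7, 8, 9] the diagonal is [1, 1, 1, 1, 9, 1, 1, 1, 1, 1]. The eigenvalues of L are [0, 1, 1, 1, 1, 1, 1, 1, 1, 10]; the characteristic polynomial is the product of (x - lambda_i), which multiplies out to x^10 - 18x^9 + 108x^8 - 336x^7 + 630x^6 - 756x^5 + 588x^4 - 288x^3 + 81x^2 - 10x. The coefficient of x^9 equals -trace(L) = -18, matching the sum of degrees. The largest eigenvalue, 10, is at most the vertex count 10.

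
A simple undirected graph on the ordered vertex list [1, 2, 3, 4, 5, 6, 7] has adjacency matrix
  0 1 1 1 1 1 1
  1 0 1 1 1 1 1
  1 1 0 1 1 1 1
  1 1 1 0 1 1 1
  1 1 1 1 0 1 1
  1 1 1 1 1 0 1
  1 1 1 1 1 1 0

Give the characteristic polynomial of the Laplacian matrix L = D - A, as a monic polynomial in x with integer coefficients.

With the vertex order [1, 2, 3, 4, 5, 6, 7], the degrees are [6, 6, 6, 6, 6, 6, 6], giving D = diag(6, 6, 6, 6, 6, 6, 6) and L = D - A. Computing det(xI - L) by cofactor expansion (or equivalently via sum-over-permutations) gives x^7 - 42x^6 + 735x^5 - 6860x^4 + 36015x^3 - 100842x^2 + 117649x. Since p(0) = det(-L) = 0, x divides p(x). The largest eigenvalue, 7, is at most the vertex count 7.

x^7 - 42x^6 + 735x^5 - 6860x^4 + 36015x^3 - 100842x^2 + 117649x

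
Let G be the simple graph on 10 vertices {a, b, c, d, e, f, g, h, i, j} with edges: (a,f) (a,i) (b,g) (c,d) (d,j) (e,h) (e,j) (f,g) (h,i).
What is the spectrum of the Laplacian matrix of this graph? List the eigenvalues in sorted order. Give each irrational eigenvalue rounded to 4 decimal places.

Each diagonal entry of L is the vertex degree and each off-diagonal entry is -1 where an edge is present, 0 otherwise; in the order [a, b, c, d, e, f, g, h, i, j] the diagonal is [2, 1, 1, 2, 2, 2, 2, 2, 2, 2]. Since every row of L sums to 0, the all-ones vector is in the kernel and 0 is an eigenvalue. The largest eigenvalue, 3.9021, is at most the vertex count 10. The eigenvalues sum to 18, which equals trace(L) = 2|E|.

[0, 0.0979, 0.3820, 0.8244, 1.3820, 2, 2.6180, 3.1756, 3.6180, 3.9021]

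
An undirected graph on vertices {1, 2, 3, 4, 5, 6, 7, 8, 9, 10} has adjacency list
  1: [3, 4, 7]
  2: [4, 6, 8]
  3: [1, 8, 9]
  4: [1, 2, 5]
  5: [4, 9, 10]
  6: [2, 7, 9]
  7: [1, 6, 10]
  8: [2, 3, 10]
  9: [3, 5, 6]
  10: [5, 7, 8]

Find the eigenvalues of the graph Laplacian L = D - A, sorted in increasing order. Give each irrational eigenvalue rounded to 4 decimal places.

With the vertex order [1, 2, 3, 4, 5, 6, 7, 8, 9, 10], the degrees are [3, 3, 3, 3, 3, 3, 3, 3, 3, 3], giving D = diag(3, 3, 3, 3, 3, 3, 3, 3, 3, 3) and L = D - A. Since every row of L sums to 0, the all-ones vector is in the kernel and 0 is an eigenvalue. The single zero eigenvalue shows the graph is connected. There is one zero in the spectrum, matching the 1 component. The eigenvalues sum to 30, which equals trace(L) = 2|E|.

[0, 2, 2, 2, 2, 2, 5, 5, 5, 5]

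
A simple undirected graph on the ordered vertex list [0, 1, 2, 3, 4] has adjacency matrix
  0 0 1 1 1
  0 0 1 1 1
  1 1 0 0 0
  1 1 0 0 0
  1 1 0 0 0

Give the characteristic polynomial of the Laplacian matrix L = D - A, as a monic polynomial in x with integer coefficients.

x^5 - 12x^4 + 51x^3 - 92x^2 + 60x

Reading degrees in the order [0, 1, 2, 3, 4] gives [3, 3, 2, 2, 2]; set D = diag(3, 3, 2, 2, 2) and form L = D - A. L has integer entries, so p(x) = det(xI - L) has integer coefficients. Expanding the determinant yields x^5 - 12x^4 + 51x^3 - 92x^2 + 60x. The coefficient of x^4 equals -trace(L) = -12, matching the sum of degrees. There is one zero in the spectrum, matching the 1 component. The eigenvalues sum to 12, which equals trace(L) = 2|E|.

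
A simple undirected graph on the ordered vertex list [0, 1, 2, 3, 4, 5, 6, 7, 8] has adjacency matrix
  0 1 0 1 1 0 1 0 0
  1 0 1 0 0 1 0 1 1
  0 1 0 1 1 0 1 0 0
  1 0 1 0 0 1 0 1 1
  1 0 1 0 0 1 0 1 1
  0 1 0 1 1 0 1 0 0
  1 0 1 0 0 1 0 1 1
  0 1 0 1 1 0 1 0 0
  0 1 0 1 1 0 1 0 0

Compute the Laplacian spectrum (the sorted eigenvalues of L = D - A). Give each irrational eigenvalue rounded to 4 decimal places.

[0, 4, 4, 4, 4, 5, 5, 5, 9]

With the vertex order [0, 1, 2, 3, 4, 5, 6, 7, 8], the degrees are [4, 5, 4, 5, 5, 4, 5, 4, 4], giving D = diag(4, 5, 4, 5, 5, 4, 5, 4, 4) and L = D - A. The multiplicity of 0 as a Laplacian eigenvalue equals the number of connected components.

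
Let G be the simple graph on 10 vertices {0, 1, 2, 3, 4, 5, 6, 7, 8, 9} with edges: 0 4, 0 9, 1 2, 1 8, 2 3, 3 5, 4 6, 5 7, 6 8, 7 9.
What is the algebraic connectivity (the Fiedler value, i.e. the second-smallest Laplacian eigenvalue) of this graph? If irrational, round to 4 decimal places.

0.3820

Each diagonal entry of L is the vertex degree and each off-diagonal entry is -1 where an edge is present, 0 otherwise; in the order [0, 1, 2, 3, 4, 5, 6, 7, 8, 9] the diagonal is [2, 2, 2, 2, 2, 2, 2, 2, 2, 2]. Computing the eigenvalues of L and sorting gives [0, 0.3820, 0.3820, 1.3820, 1.3820, 2.6180, 2.6180, 3.6180, 3.6180, 4]. The Fiedler value lambda_2 = 0.3820 is strictly positive, so the graph is connected. There is one zero in the spectrum, matching the 1 component.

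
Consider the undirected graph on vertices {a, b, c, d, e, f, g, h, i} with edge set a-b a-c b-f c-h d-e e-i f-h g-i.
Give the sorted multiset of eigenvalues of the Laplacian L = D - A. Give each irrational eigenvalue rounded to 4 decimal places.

Reading degrees in the order [a, b, c, d, e, f, g, h, i] gives [2, 2, 2, 1, 2, 2, 1, 2, 2]; set D = diag(2, 2, 2, 1, 2, 2, 1, 2, 2) and form L = D - A. L is symmetric positive semidefinite, so every eigenvalue is real and nonnegative. The 2 zero eigenvalues correspond to the 2 connected components. The largest eigenvalue, 3.6180, is at most the vertex count 9. The eigenvalues sum to 16, which equals trace(L) = 2|E|.

[0, 0, 0.5858, 1.3820, 1.3820, 2, 3.4142, 3.6180, 3.6180]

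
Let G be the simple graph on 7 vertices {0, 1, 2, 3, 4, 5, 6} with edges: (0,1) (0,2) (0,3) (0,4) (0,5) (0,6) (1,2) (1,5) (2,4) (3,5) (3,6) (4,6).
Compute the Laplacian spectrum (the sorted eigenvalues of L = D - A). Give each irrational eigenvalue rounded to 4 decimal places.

Each diagonal entry of L is the vertex degree and each off-diagonal entry is -1 where an edge is present, 0 otherwise; in the order [0, 1, 2, 3, 4, 5, 6] the diagonal is [6, 3, 3, 3, 3, 3, 3]. Since every row of L sums to 0, the all-ones vector is in the kernel and 0 is an eigenvalue. The eigenvalues sum to 24, which equals trace(L) = 2|E|.

[0, 2, 2, 4, 4, 5, 7]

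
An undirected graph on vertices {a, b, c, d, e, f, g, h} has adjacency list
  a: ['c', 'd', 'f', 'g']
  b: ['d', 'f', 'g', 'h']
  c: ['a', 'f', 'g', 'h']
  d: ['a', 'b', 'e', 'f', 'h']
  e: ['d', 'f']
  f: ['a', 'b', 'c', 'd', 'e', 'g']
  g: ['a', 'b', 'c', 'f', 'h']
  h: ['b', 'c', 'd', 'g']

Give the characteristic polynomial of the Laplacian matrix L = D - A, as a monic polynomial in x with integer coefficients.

x^8 - 34x^7 + 484x^6 - 3730x^5 + 16753x^4 - 43664x^3 + 60777x^2 - 34536x

With the vertex order [a, b, c, d, e, f, g, h], the degrees are [4, 4, 4, 5, 2, 6, 5, 4], giving D = diag(4, 4, 4, 5, 2, 6, 5, 4) and L = D - A. L has integer entries, so p(x) = det(xI - L) has integer coefficients. Expanding the determinant yields x^8 - 34x^7 + 484x^6 - 3730x^5 + 16753x^4 - 43664x^3 + 60777x^2 - 34536x. The coefficient of x^7 equals -trace(L) = -34, matching the sum of degrees. There is one zero in the spectrum, matching the 1 component.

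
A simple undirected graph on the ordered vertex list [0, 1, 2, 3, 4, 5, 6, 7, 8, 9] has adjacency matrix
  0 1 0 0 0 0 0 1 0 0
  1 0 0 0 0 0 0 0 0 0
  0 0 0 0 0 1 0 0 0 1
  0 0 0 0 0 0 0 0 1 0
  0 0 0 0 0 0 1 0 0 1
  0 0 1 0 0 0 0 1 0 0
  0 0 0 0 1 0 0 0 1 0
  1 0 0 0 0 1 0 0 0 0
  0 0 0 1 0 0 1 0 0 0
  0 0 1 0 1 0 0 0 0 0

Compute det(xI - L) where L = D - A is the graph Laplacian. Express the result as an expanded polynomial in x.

x^10 - 18x^9 + 136x^8 - 560x^7 + 1365x^6 - 2002x^5 + 1716x^4 - 792x^3 + 165x^2 - 10x

With the vertex order [0, 1, 2, 3, 4, 5, 6, 7, 8, 9], the degrees are [2, 1, 2, 1, 2, 2, 2, 2, 2, 2], giving D = diag(2, 1, 2, 1, 2, 2, 2, 2, 2, 2) and L = D - A. Computing det(xI - L) by cofactor expansion (or equivalently via sum-over-permutations) gives x^10 - 18x^9 + 136x^8 - 560x^7 + 1365x^6 - 2002x^5 + 1716x^4 - 792x^3 + 165x^2 - 10x. Since p(0) = det(-L) = 0, x divides p(x). The eigenvalues sum to 18, which equals trace(L) = 2|E|.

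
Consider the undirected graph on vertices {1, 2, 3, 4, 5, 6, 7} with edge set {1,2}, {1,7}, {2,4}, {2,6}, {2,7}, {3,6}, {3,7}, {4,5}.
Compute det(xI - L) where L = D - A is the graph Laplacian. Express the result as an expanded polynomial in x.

x^7 - 16x^6 + 99x^5 - 300x^4 + 461x^3 - 328x^2 + 77x

Reading degrees in the order [1, 2, 3, 4, 5, 6, 7] gives [2, 4, 2, 2, 1, 2, 3]; set D = diag(2, 4, 2, 2, 1, 2, 3) and form L = D - A. L has integer entries, so p(x) = det(xI - L) has integer coefficients. Expanding the determinant yields x^7 - 16x^6 + 99x^5 - 300x^4 + 461x^3 - 328x^2 + 77x. The constant term is 0 because L is singular (the all-ones vector lies in its kernel). The eigenvalues sum to 16, which equals trace(L) = 2|E|. The largest eigenvalue, 5.3290, is at most the vertex count 7.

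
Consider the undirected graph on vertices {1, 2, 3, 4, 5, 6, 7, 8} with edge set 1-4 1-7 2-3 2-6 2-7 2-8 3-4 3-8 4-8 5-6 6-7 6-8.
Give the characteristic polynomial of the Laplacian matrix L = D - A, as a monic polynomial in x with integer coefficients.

x^8 - 24x^7 + 236x^6 - 1222x^5 + 3560x^4 - 5760x^3 + 4722x^2 - 1480x

Reading degrees in the order [1, 2, 3, 4, 5, 6, 7, 8] gives [2, 4, 3, 3, 1, 4, 3, 4]; set D = diag(2, 4, 3, 3, 1, 4, 3, 4) and form L = D - A. Computing det(xI - L) by cofactor expansion (or equivalently via sum-over-permutations) gives x^8 - 24x^7 + 236x^6 - 1222x^5 + 3560x^4 - 5760x^3 + 4722x^2 - 1480x. Since p(0) = det(-L) = 0, x divides p(x). The largest eigenvalue, 5.5956, is at most the vertex count 8.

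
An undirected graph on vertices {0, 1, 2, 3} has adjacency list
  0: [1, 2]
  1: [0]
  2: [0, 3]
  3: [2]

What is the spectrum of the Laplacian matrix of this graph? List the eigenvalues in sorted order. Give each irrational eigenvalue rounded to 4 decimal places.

[0, 0.5858, 2, 3.4142]

Each diagonal entry of L is the vertex degree and each off-diagonal entry is -1 where an edge is present, 0 otherwise; in the order [0, 1, 2, 3] the diagonal is [2, 1, 2, 1]. Since every row of L sums to 0, the all-ones vector is in the kernel and 0 is an eigenvalue. The largest eigenvalue, 3.4142, is at most the vertex count 4.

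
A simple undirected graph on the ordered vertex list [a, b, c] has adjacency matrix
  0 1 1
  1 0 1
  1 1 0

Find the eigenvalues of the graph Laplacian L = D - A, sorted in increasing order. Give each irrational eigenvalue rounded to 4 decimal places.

[0, 3, 3]

Reading degrees in the order [a, b, c] gives [2, 2, 2]; set D = diag(2, 2, 2) and form L = D - A. The multiplicity of 0 as a Laplacian eigenvalue equals the number of connected components. There is one zero in the spectrum, matching the 1 component. The largest eigenvalue, 3, is at most the vertex count 3.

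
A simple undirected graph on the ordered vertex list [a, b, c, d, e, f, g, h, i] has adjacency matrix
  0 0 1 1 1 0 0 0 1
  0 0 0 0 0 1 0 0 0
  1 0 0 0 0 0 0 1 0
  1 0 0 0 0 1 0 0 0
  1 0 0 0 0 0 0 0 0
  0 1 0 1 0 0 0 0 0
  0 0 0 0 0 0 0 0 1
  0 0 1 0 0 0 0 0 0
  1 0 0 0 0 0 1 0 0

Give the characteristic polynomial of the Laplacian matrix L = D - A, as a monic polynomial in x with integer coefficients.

x^9 - 16x^8 + 102x^7 - 336x^6 + 617x^5 - 634x^4 + 348x^3 - 92x^2 + 9x

With the vertex order [a, b, c, d, e, f, g, h, i], the degrees are [4, 1, 2, 2, 1, 2, 1, 1, 2], giving D = diag(4, 1, 2, 2, 1, 2, 1, 1, 2) and L = D - A. Computing det(xI - L) by cofactor expansion (or equivalently via sum-over-permutations) gives x^9 - 16x^8 + 102x^7 - 336x^6 + 617x^5 - 634x^4 + 348x^3 - 92x^2 + 9x. The coefficient of x^8 equals -trace(L) = -16, matching the sum of degrees. There is one zero in the spectrum, matching the 1 component.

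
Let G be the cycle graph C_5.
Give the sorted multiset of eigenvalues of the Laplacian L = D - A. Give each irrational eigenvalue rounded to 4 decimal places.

[0, 1.3820, 1.3820, 3.6180, 3.6180]

The graph has 5 vertices and degree multiset [2, 2, 2, 2, 2]; D is the diagonal matrix of degrees and L = D - A. Since every row of L sums to 0, the all-ones vector is in the kernel and 0 is an eigenvalue. The largest eigenvalue, 3.6180, is at most the vertex count 5.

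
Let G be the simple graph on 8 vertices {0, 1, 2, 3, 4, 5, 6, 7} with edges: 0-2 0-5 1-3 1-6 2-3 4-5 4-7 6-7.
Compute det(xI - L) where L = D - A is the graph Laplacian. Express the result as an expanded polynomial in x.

Reading degrees in the order [0, 1, 2, 3, 4, 5, 6, 7] gives [2, 2, 2, 2, 2, 2, 2, 2]; set D = diag(2, 2, 2, 2, 2, 2, 2, 2) and form L = D - A. Computing det(xI - L) by cofactor expansion (or equivalently via sum-over-permutations) gives x^8 - 16x^7 + 104x^6 - 352x^5 + 660x^4 - 672x^3 + 336x^2 - 64x. The coefficient of x^7 equals -trace(L) = -16, matching the sum of degrees. There is one zero in the spectrum, matching the 1 component.

x^8 - 16x^7 + 104x^6 - 352x^5 + 660x^4 - 672x^3 + 336x^2 - 64x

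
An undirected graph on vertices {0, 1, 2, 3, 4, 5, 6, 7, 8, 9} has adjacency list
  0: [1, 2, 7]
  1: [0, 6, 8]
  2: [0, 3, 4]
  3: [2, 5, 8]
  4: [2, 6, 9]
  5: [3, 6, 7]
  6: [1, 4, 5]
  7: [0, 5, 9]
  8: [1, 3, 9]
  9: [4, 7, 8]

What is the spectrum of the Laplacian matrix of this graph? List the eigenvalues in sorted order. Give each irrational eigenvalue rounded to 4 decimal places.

Reading degrees in the order [0, 1, 2, 3, 4, 5, 6, 7, 8, 9] gives [3, 3, 3, 3, 3, 3, 3, 3, 3, 3]; set D = diag(3, 3, 3, 3, 3, 3, 3, 3, 3, 3) and form L = D - A. Diagonalising L (or applying a numerical eigensolver to the 10x10 matrix) gives the spectrum above. By the matrix-tree theorem the graph has (1/10) * product of the nonzero eigenvalues = 2000 spanning trees. The eigenvalues sum to 30, which equals trace(L) = 2|E|.

[0, 2, 2, 2, 2, 2, 5, 5, 5, 5]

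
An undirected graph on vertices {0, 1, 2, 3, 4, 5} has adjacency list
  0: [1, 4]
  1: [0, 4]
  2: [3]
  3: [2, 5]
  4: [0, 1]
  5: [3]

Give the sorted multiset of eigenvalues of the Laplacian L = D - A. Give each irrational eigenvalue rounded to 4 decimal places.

[0, 0, 1, 3, 3, 3]

With the vertex order [0, 1, 2, 3, 4, 5], the degrees are [2, 2, 1, 2, 2, 1], giving D = diag(2, 2, 1, 2, 2, 1) and L = D - A. L is symmetric positive semidefinite, so every eigenvalue is real and nonnegative. The 2 zero eigenvalues correspond to the 2 connected components.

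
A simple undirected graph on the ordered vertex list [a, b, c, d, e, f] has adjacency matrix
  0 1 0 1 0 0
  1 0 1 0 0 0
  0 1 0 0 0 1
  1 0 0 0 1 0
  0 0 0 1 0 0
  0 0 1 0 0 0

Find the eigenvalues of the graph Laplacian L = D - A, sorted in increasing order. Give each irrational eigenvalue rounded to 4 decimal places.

Reading degrees in the order [a, b, c, d, e, f] gives [2, 2, 2, 2, 1, 1]; set D = diag(2, 2, 2, 2, 1, 1) and form L = D - A. The multiplicity of 0 as a Laplacian eigenvalue equals the number of connected components. The eigenvalues sum to 10, which equals trace(L) = 2|E|.

[0, 0.2679, 1, 2, 3, 3.7321]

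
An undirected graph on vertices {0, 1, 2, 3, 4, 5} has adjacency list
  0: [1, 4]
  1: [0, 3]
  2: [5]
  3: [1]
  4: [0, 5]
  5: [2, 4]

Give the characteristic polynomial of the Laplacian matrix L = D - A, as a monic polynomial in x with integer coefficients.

With the vertex order [0, 1, 2, 3, 4, 5], the degrees are [2, 2, 1, 1, 2, 2], giving D = diag(2, 2, 1, 1, 2, 2) and L = D - A. Computing det(xI - L) by cofactor expansion (or equivalently via sum-over-permutations) gives x^6 - 10x^5 + 36x^4 - 56x^3 + 35x^2 - 6x. The constant term is 0 because L is singular (the all-ones vector lies in its kernel). By the matrix-tree theorem the graph has (1/6) * product of the nonzero eigenvalues = 1 spanning tree. There is one zero in the spectrum, matching the 1 component.

x^6 - 10x^5 + 36x^4 - 56x^3 + 35x^2 - 6x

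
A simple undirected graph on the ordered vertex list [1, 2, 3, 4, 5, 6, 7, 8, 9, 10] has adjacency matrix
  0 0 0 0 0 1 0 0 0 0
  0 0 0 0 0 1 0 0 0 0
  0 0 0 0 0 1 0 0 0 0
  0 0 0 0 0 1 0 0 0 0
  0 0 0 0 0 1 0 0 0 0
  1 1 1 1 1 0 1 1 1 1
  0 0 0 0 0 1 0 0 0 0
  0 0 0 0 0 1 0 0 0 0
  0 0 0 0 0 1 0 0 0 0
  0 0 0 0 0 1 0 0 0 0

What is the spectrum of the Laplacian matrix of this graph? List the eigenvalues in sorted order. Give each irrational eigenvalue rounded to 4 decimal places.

[0, 1, 1, 1, 1, 1, 1, 1, 1, 10]

With the vertex order [1, 2, 3, 4, 5, 6, 7, 8, 9, 10], the degrees are [1, 1, 1, 1, 1, 9, 1, 1, 1, 1], giving D = diag(1, 1, 1, 1, 1, 9, 1, 1, 1, 1) and L = D - A. L is symmetric positive semidefinite, so every eigenvalue is real and nonnegative. The single zero eigenvalue shows the graph is connected. The largest eigenvalue, 10, is at most the vertex count 10. The eigenvalues sum to 18, which equals trace(L) = 2|E|.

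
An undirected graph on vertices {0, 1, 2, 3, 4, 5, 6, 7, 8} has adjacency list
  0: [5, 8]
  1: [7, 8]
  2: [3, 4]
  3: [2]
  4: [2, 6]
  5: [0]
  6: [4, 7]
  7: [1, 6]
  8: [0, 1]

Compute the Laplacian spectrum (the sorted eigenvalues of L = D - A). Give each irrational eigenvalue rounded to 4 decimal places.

[0, 0.1206, 0.4679, 1, 1.6527, 2.3473, 3, 3.5321, 3.8794]

Each diagonal entry of L is the vertex degree and each off-diagonal entry is -1 where an edge is present, 0 otherwise; in the order [0, 1, 2, 3, 4, 5, 6, 7, 8] the diagonal is [2, 2, 2, 1, 2, 1, 2, 2, 2]. Since every row of L sums to 0, the all-ones vector is in the kernel and 0 is an eigenvalue. The single zero eigenvalue shows the graph is connected. There is one zero in the spectrum, matching the 1 component.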